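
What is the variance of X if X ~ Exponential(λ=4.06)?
0.0607

We have X ~ Exponential(λ=4.06).

For an Exponential distribution with λ=4.06:
Var(X) = 0.0607

The variance measures the spread of the distribution around the mean.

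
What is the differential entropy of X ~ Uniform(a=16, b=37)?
3.0445 nats

We have X ~ Uniform(a=16, b=37).

The differential entropy measures the uncertainty or information content of the distribution.

For a Uniform distribution with a=16, b=37:
h(X) = 3.0445 nats

(In bits, this would be 4.3923 bits.)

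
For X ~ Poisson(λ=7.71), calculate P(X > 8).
0.367045

We have X ~ Poisson(λ=7.71).

P(X > 8) = 1 - P(X ≤ 8)
                = 1 - F(8)
                = 1 - 0.632955
                = 0.367045

So there's approximately a 36.7% chance that X exceeds 8.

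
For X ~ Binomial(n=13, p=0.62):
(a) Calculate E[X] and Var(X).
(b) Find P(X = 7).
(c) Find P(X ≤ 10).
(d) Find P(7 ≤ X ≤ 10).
(a) E[X] = 8.0600, Var(X) = 3.0628
(b) P(X = 7) = 0.181954
(c) P(X ≤ 10) = 0.923452
(d) P(7 ≤ X ≤ 10) = 0.738143

We have X ~ Binomial(n=13, p=0.62).

(a) Moments:
E[X] = 8.0600
Var(X) = 3.0628
σ = √Var(X) = 1.7501

(b) Point probability using PMF:
P(X = 7) = 0.181954

(c) Cumulative probability using CDF:
P(X ≤ 10) = F(10) = 0.923452

(d) Range probability:
P(7 ≤ X ≤ 10) = P(X ≤ 10) - P(X ≤ 6)
                   = F(10) - F(6)
                   = 0.923452 - 0.185310
                   = 0.738143

This means approximately 73.8% of outcomes fall in the interval [7, 10].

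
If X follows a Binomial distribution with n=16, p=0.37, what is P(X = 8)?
0.112180

We have X ~ Binomial(n=16, p=0.37).

For a Binomial distribution, the PMF gives us the probability of each outcome.

Using the PMF formula:
P(X = 8) = 0.112180

Rounded to 4 decimal places: 0.1122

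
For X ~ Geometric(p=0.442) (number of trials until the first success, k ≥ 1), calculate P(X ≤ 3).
0.826259

We have X ~ Geometric(p=0.442) (number of trials until the first success, k ≥ 1).

The CDF gives us P(X ≤ k).

Using the CDF:
P(X ≤ 3) = 0.826259

This means there's approximately a 82.6% chance that X is at most 3.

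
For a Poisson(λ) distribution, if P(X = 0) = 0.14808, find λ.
λ = 1.9100

For a Poisson(λ) distribution, the PMF at 0 is:
P(X = 0) = λ^0 e^(-λ) / 0! = e^(-λ)

Given P(X = 0) = 0.14808:
e^(-λ) = 0.14808
-λ = ln(0.14808)
λ = -ln(0.14808) = 1.9100

Verification: e^(-1.9100) = 0.14808 ✓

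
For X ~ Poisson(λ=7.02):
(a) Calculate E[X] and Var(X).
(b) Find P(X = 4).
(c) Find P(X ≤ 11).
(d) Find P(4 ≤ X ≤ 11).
(a) E[X] = 7.0200, Var(X) = 7.0200
(b) P(X = 4) = 0.090446
(c) P(X ≤ 11) = 0.945742
(d) P(4 ≤ X ≤ 11) = 0.865013

We have X ~ Poisson(λ=7.02).

(a) Moments:
E[X] = 7.0200
Var(X) = 7.0200
σ = √Var(X) = 2.6495

(b) Point probability using PMF:
P(X = 4) = 0.090446

(c) Cumulative probability using CDF:
P(X ≤ 11) = F(11) = 0.945742

(d) Range probability:
P(4 ≤ X ≤ 11) = P(X ≤ 11) - P(X ≤ 3)
                   = F(11) - F(3)
                   = 0.945742 - 0.080729
                   = 0.865013

This means approximately 86.5% of outcomes fall in the interval [4, 11].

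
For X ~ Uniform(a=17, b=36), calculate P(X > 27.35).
0.455263

We have X ~ Uniform(a=17, b=36).

P(X > 27.35) = 1 - P(X ≤ 27.35)
                = 1 - F(27.35)
                = 1 - 0.544737
                = 0.455263

So there's approximately a 45.5% chance that X exceeds 27.35.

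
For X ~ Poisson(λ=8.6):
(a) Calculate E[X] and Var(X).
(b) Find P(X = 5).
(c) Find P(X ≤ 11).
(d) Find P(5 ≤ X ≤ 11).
(a) E[X] = 8.6000, Var(X) = 8.6000
(b) P(X = 5) = 0.072174
(c) P(X ≤ 11) = 0.840008
(d) P(5 ≤ X ≤ 11) = 0.769954

We have X ~ Poisson(λ=8.6).

(a) Moments:
E[X] = 8.6000
Var(X) = 8.6000
σ = √Var(X) = 2.9326

(b) Point probability using PMF:
P(X = 5) = 0.072174

(c) Cumulative probability using CDF:
P(X ≤ 11) = F(11) = 0.840008

(d) Range probability:
P(5 ≤ X ≤ 11) = P(X ≤ 11) - P(X ≤ 4)
                   = F(11) - F(4)
                   = 0.840008 - 0.070054
                   = 0.769954

This means approximately 77.0% of outcomes fall in the interval [5, 11].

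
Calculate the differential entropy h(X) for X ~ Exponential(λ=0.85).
1.1625 nats

We have X ~ Exponential(λ=0.85).

The differential entropy measures the uncertainty or information content of the distribution.

For an Exponential distribution with λ=0.85:
h(X) = 1.1625 nats

(In bits, this would be 1.6772 bits.)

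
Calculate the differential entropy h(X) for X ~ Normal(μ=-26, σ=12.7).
3.9605 nats

We have X ~ Normal(μ=-26, σ=12.7).

The differential entropy measures the uncertainty or information content of the distribution.

For a Normal distribution with μ=-26, σ=12.7:
h(X) = 3.9605 nats

(In bits, this would be 5.7139 bits.)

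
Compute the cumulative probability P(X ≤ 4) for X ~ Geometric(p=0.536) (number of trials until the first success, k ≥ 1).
0.953648

We have X ~ Geometric(p=0.536) (number of trials until the first success, k ≥ 1).

The CDF gives us P(X ≤ k).

Using the CDF:
P(X ≤ 4) = 0.953648

This means there's approximately a 95.4% chance that X is at most 4.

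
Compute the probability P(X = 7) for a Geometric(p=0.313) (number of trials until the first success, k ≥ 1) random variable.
0.032907

We have X ~ Geometric(p=0.313) (number of trials until the first success, k ≥ 1).

For a Geometric distribution, the PMF gives us the probability of each outcome.

Using the PMF formula:
P(X = 7) = 0.032907

Rounded to 4 decimal places: 0.0329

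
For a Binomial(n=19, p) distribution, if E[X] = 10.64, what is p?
p = 0.56

For a Binomial(n, p) distribution:
E[X] = n × p

Given n = 19 and E[X] = 10.64:
10.64 = 19 × p
p = 10.64 / 19 = 0.56

Verification: Binomial(19, 0.56) has E[X] = 10.64 ✓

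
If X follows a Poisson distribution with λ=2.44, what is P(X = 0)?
0.087161

We have X ~ Poisson(λ=2.44).

For a Poisson distribution, the PMF gives us the probability of each outcome.

Using the PMF formula:
P(X = 0) = 0.087161

Rounded to 4 decimal places: 0.0872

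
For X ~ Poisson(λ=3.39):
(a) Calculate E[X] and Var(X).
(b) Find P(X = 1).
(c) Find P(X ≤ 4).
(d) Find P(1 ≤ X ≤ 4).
(a) E[X] = 3.3900, Var(X) = 3.3900
(b) P(X = 1) = 0.114272
(c) P(X ≤ 4) = 0.746038
(d) P(1 ≤ X ≤ 4) = 0.712330

We have X ~ Poisson(λ=3.39).

(a) Moments:
E[X] = 3.3900
Var(X) = 3.3900
σ = √Var(X) = 1.8412

(b) Point probability using PMF:
P(X = 1) = 0.114272

(c) Cumulative probability using CDF:
P(X ≤ 4) = F(4) = 0.746038

(d) Range probability:
P(1 ≤ X ≤ 4) = P(X ≤ 4) - P(X ≤ 0)
                   = F(4) - F(0)
                   = 0.746038 - 0.033709
                   = 0.712330

This means approximately 71.2% of outcomes fall in the interval [1, 4].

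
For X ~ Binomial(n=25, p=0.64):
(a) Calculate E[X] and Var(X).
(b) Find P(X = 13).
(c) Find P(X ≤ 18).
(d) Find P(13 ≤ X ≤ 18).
(a) E[X] = 16.0000, Var(X) = 5.7600
(b) P(X = 13) = 0.074473
(c) P(X ≤ 18) = 0.851743
(d) P(13 ≤ X ≤ 18) = 0.777250

We have X ~ Binomial(n=25, p=0.64).

(a) Moments:
E[X] = 16.0000
Var(X) = 5.7600
σ = √Var(X) = 2.4000

(b) Point probability using PMF:
P(X = 13) = 0.074473

(c) Cumulative probability using CDF:
P(X ≤ 18) = F(18) = 0.851743

(d) Range probability:
P(13 ≤ X ≤ 18) = P(X ≤ 18) - P(X ≤ 12)
                   = F(18) - F(12)
                   = 0.851743 - 0.074493
                   = 0.777250

This means approximately 77.7% of outcomes fall in the interval [13, 18].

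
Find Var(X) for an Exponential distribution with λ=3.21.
0.0970

We have X ~ Exponential(λ=3.21).

For an Exponential distribution with λ=3.21:
Var(X) = 0.0970

The variance measures the spread of the distribution around the mean.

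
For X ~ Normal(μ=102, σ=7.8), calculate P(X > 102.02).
0.498977

We have X ~ Normal(μ=102, σ=7.8).

P(X > 102.02) = 1 - P(X ≤ 102.02)
                = 1 - F(102.02)
                = 1 - 0.501023
                = 0.498977

So there's approximately a 49.9% chance that X exceeds 102.02.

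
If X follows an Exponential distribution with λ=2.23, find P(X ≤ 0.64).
0.760020

We have X ~ Exponential(λ=2.23).

The CDF gives us P(X ≤ k).

Using the CDF:
P(X ≤ 0.64) = 0.760020

This means there's approximately a 76.0% chance that X is at most 0.64.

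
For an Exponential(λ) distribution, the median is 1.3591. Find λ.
λ = 0.5100

For X ~ Exponential(λ), the CDF is F(x) = 1 - e^(-λx).
The median m satisfies F(m) = 0.5:
1 - e^(-λm) = 0.5
e^(-λm) = 0.5
λm = ln(2)
m = ln(2) / λ

Given m = 1.3591:
λ = ln(2) / 1.3591 = 0.693147 / 1.3591 = 0.5100

Verification: ln(2) / 0.5100 = 1.3591 ✓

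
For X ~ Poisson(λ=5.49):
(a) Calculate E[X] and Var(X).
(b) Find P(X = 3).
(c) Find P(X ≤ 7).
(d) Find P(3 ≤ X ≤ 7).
(a) E[X] = 5.4900, Var(X) = 5.4900
(b) P(X = 3) = 0.113838
(c) P(X ≤ 7) = 0.810718
(d) P(3 ≤ X ≤ 7) = 0.721722

We have X ~ Poisson(λ=5.49).

(a) Moments:
E[X] = 5.4900
Var(X) = 5.4900
σ = √Var(X) = 2.3431

(b) Point probability using PMF:
P(X = 3) = 0.113838

(c) Cumulative probability using CDF:
P(X ≤ 7) = F(7) = 0.810718

(d) Range probability:
P(3 ≤ X ≤ 7) = P(X ≤ 7) - P(X ≤ 2)
                   = F(7) - F(2)
                   = 0.810718 - 0.088997
                   = 0.721722

This means approximately 72.2% of outcomes fall in the interval [3, 7].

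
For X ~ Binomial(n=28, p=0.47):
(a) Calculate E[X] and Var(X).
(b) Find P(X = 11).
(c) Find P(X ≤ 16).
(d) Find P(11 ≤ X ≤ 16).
(a) E[X] = 13.1600, Var(X) = 6.9748
(b) P(X = 11) = 0.109064
(c) P(X ≤ 16) = 0.896982
(d) P(11 ≤ X ≤ 16) = 0.740050

We have X ~ Binomial(n=28, p=0.47).

(a) Moments:
E[X] = 13.1600
Var(X) = 6.9748
σ = √Var(X) = 2.6410

(b) Point probability using PMF:
P(X = 11) = 0.109064

(c) Cumulative probability using CDF:
P(X ≤ 16) = F(16) = 0.896982

(d) Range probability:
P(11 ≤ X ≤ 16) = P(X ≤ 16) - P(X ≤ 10)
                   = F(16) - F(10)
                   = 0.896982 - 0.156932
                   = 0.740050

This means approximately 74.0% of outcomes fall in the interval [11, 16].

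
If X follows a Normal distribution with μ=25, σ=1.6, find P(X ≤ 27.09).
0.904266

We have X ~ Normal(μ=25, σ=1.6).

The CDF gives us P(X ≤ k).

Using the CDF:
P(X ≤ 27.09) = 0.904266

This means there's approximately a 90.4% chance that X is at most 27.09.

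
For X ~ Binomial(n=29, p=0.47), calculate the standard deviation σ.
2.6877

We have X ~ Binomial(n=29, p=0.47).

For a Binomial distribution with n=29, p=0.47:
σ = √Var(X) = 2.6877

The standard deviation is the square root of the variance.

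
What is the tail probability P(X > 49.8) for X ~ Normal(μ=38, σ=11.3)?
0.148185

We have X ~ Normal(μ=38, σ=11.3).

P(X > 49.8) = 1 - P(X ≤ 49.8)
                = 1 - F(49.8)
                = 1 - 0.851815
                = 0.148185

So there's approximately a 14.8% chance that X exceeds 49.8.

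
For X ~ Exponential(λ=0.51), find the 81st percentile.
3.2563

We have X ~ Exponential(λ=0.51).

We want to find x such that P(X ≤ x) = 0.81.

This is the 81st percentile, which means 81% of values fall below this point.

Using the inverse CDF (quantile function):
x = F⁻¹(0.81) = 3.2563

Verification: P(X ≤ 3.2563) = 0.81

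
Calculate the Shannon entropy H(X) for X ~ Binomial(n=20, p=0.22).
2.0258 nats

We have X ~ Binomial(n=20, p=0.22).

The Shannon entropy measures the uncertainty or information content of the distribution.

For a Binomial distribution with n=20, p=0.22:
H(X) = 2.0258 nats

(In bits, this would be 2.9226 bits.)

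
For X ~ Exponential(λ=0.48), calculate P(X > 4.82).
0.098905

We have X ~ Exponential(λ=0.48).

P(X > 4.82) = 1 - P(X ≤ 4.82)
                = 1 - F(4.82)
                = 1 - 0.901095
                = 0.098905

So there's approximately a 9.9% chance that X exceeds 4.82.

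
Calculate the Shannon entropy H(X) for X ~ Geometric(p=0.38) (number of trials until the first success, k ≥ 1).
1.7475 nats

We have X ~ Geometric(p=0.38) (number of trials until the first success, k ≥ 1).

The Shannon entropy measures the uncertainty or information content of the distribution.

For a Geometric distribution with p=0.38 (number of trials until the first success, k ≥ 1):
H(X) = 1.7475 nats

(In bits, this would be 2.5212 bits.)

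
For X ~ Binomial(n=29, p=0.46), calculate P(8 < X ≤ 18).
0.939013

We have X ~ Binomial(n=29, p=0.46).

To find P(8 < X ≤ 18), we use:
P(8 < X ≤ 18) = P(X ≤ 18) - P(X ≤ 8)
                 = F(18) - F(8)
                 = 0.972820 - 0.033807
                 = 0.939013

So there's approximately a 93.9% chance that X falls in this range.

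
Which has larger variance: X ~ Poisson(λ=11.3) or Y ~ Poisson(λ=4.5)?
X has larger variance (11.3000 > 4.5000)

Compute the variance for each distribution:

X ~ Poisson(λ=11.3):
Var(X) = 11.3000

Y ~ Poisson(λ=4.5):
Var(Y) = 4.5000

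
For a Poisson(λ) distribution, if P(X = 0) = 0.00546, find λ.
λ = 5.2103

For a Poisson(λ) distribution, the PMF at 0 is:
P(X = 0) = λ^0 e^(-λ) / 0! = e^(-λ)

Given P(X = 0) = 0.00546:
e^(-λ) = 0.00546
-λ = ln(0.00546)
λ = -ln(0.00546) = 5.2103

Verification: e^(-5.2103) = 0.00546 ✓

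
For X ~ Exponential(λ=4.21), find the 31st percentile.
0.0881

We have X ~ Exponential(λ=4.21).

We want to find x such that P(X ≤ x) = 0.31.

This is the 31st percentile, which means 31% of values fall below this point.

Using the inverse CDF (quantile function):
x = F⁻¹(0.31) = 0.0881

Verification: P(X ≤ 0.0881) = 0.31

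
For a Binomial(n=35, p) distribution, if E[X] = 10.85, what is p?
p = 0.31

For a Binomial(n, p) distribution:
E[X] = n × p

Given n = 35 and E[X] = 10.85:
10.85 = 35 × p
p = 10.85 / 35 = 0.31

Verification: Binomial(35, 0.31) has E[X] = 10.85 ✓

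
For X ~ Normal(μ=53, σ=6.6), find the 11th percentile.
44.9049

We have X ~ Normal(μ=53, σ=6.6).

We want to find x such that P(X ≤ x) = 0.11.

This is the 11th percentile, which means 11% of values fall below this point.

Using the inverse CDF (quantile function):
x = F⁻¹(0.11) = 44.9049

Verification: P(X ≤ 44.9049) = 0.11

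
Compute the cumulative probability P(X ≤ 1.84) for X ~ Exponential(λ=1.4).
0.923922

We have X ~ Exponential(λ=1.4).

The CDF gives us P(X ≤ k).

Using the CDF:
P(X ≤ 1.84) = 0.923922

This means there's approximately a 92.4% chance that X is at most 1.84.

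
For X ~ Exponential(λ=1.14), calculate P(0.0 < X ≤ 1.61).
0.840450

We have X ~ Exponential(λ=1.14).

To find P(0.0 < X ≤ 1.61), we use:
P(0.0 < X ≤ 1.61) = P(X ≤ 1.61) - P(X ≤ 0.0)
                 = F(1.61) - F(0.0)
                 = 0.840450 - 0.000000
                 = 0.840450

So there's approximately a 84.0% chance that X falls in this range.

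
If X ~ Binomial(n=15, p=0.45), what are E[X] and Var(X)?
E[X] = 6.7500, Var(X) = 3.7125

We have X ~ Binomial(n=15, p=0.45).

For a Binomial distribution with n=15, p=0.45:

Expected value:
E[X] = 6.7500

Variance:
Var(X) = 3.7125

Standard deviation:
σ = √Var(X) = 1.9268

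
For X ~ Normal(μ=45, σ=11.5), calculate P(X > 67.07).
0.027484

We have X ~ Normal(μ=45, σ=11.5).

P(X > 67.07) = 1 - P(X ≤ 67.07)
                = 1 - F(67.07)
                = 1 - 0.972516
                = 0.027484

So there's approximately a 2.7% chance that X exceeds 67.07.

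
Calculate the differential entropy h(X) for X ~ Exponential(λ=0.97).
1.0305 nats

We have X ~ Exponential(λ=0.97).

The differential entropy measures the uncertainty or information content of the distribution.

For an Exponential distribution with λ=0.97:
h(X) = 1.0305 nats

(In bits, this would be 1.4866 bits.)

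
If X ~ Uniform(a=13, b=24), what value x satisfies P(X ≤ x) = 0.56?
19.1600

We have X ~ Uniform(a=13, b=24).

We want to find x such that P(X ≤ x) = 0.56.

This is the 56th percentile, which means 56% of values fall below this point.

Using the inverse CDF (quantile function):
x = F⁻¹(0.56) = 19.1600

Verification: P(X ≤ 19.1600) = 0.56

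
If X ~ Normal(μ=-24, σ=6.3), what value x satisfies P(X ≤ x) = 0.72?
-20.3281

We have X ~ Normal(μ=-24, σ=6.3).

We want to find x such that P(X ≤ x) = 0.72.

This is the 72nd percentile, which means 72% of values fall below this point.

Using the inverse CDF (quantile function):
x = F⁻¹(0.72) = -20.3281

Verification: P(X ≤ -20.3281) = 0.72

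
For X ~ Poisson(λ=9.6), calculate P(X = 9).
0.129256

We have X ~ Poisson(λ=9.6).

For a Poisson distribution, the PMF gives us the probability of each outcome.

Using the PMF formula:
P(X = 9) = 0.129256

Rounded to 4 decimal places: 0.1293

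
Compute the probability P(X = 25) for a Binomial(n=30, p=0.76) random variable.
0.118913

We have X ~ Binomial(n=30, p=0.76).

For a Binomial distribution, the PMF gives us the probability of each outcome.

Using the PMF formula:
P(X = 25) = 0.118913

Rounded to 4 decimal places: 0.1189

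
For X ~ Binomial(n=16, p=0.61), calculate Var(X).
3.8064

We have X ~ Binomial(n=16, p=0.61).

For a Binomial distribution with n=16, p=0.61:
Var(X) = 3.8064

The variance measures the spread of the distribution around the mean.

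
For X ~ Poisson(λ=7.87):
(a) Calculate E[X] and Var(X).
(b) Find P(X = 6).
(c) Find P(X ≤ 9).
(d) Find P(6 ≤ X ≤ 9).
(a) E[X] = 7.8700, Var(X) = 7.8700
(b) P(X = 6) = 0.126072
(c) P(X ≤ 9) = 0.732618
(d) P(6 ≤ X ≤ 9) = 0.529181

We have X ~ Poisson(λ=7.87).

(a) Moments:
E[X] = 7.8700
Var(X) = 7.8700
σ = √Var(X) = 2.8054

(b) Point probability using PMF:
P(X = 6) = 0.126072

(c) Cumulative probability using CDF:
P(X ≤ 9) = F(9) = 0.732618

(d) Range probability:
P(6 ≤ X ≤ 9) = P(X ≤ 9) - P(X ≤ 5)
                   = F(9) - F(5)
                   = 0.732618 - 0.203437
                   = 0.529181

This means approximately 52.9% of outcomes fall in the interval [6, 9].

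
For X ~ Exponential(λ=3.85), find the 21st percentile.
0.0612

We have X ~ Exponential(λ=3.85).

We want to find x such that P(X ≤ x) = 0.21.

This is the 21st percentile, which means 21% of values fall below this point.

Using the inverse CDF (quantile function):
x = F⁻¹(0.21) = 0.0612

Verification: P(X ≤ 0.0612) = 0.21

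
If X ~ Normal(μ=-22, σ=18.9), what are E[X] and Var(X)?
E[X] = -22.0000, Var(X) = 357.2100

We have X ~ Normal(μ=-22, σ=18.9).

For a Normal distribution with μ=-22, σ=18.9:

Expected value:
E[X] = -22.0000

Variance:
Var(X) = 357.2100

Standard deviation:
σ = √Var(X) = 18.9000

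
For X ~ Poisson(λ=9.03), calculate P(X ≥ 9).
0.548293

We have X ~ Poisson(λ=9.03).

For discrete distributions, P(X ≥ 9) = 1 - P(X ≤ 8).

P(X ≤ 8) = 0.451707
P(X ≥ 9) = 1 - 0.451707 = 0.548293

So there's approximately a 54.8% chance that X is at least 9.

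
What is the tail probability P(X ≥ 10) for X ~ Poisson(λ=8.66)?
0.367892

We have X ~ Poisson(λ=8.66).

For discrete distributions, P(X ≥ 10) = 1 - P(X ≤ 9).

P(X ≤ 9) = 0.632108
P(X ≥ 10) = 1 - 0.632108 = 0.367892

So there's approximately a 36.8% chance that X is at least 10.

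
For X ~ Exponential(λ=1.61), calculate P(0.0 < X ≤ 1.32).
0.880591

We have X ~ Exponential(λ=1.61).

To find P(0.0 < X ≤ 1.32), we use:
P(0.0 < X ≤ 1.32) = P(X ≤ 1.32) - P(X ≤ 0.0)
                 = F(1.32) - F(0.0)
                 = 0.880591 - 0.000000
                 = 0.880591

So there's approximately a 88.1% chance that X falls in this range.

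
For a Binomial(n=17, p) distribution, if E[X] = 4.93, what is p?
p = 0.29

For a Binomial(n, p) distribution:
E[X] = n × p

Given n = 17 and E[X] = 4.93:
4.93 = 17 × p
p = 4.93 / 17 = 0.29

Verification: Binomial(17, 0.29) has E[X] = 4.93 ✓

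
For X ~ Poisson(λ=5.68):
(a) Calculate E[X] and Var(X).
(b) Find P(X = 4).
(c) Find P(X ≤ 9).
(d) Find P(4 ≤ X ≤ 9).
(a) E[X] = 5.6800, Var(X) = 5.6800
(b) P(X = 4) = 0.148044
(c) P(X ≤ 9) = 0.936347
(d) P(4 ≤ X ≤ 9) = 0.754224

We have X ~ Poisson(λ=5.68).

(a) Moments:
E[X] = 5.6800
Var(X) = 5.6800
σ = √Var(X) = 2.3833

(b) Point probability using PMF:
P(X = 4) = 0.148044

(c) Cumulative probability using CDF:
P(X ≤ 9) = F(9) = 0.936347

(d) Range probability:
P(4 ≤ X ≤ 9) = P(X ≤ 9) - P(X ≤ 3)
                   = F(9) - F(3)
                   = 0.936347 - 0.182123
                   = 0.754224

This means approximately 75.4% of outcomes fall in the interval [4, 9].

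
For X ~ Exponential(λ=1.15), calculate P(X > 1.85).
0.119135

We have X ~ Exponential(λ=1.15).

P(X > 1.85) = 1 - P(X ≤ 1.85)
                = 1 - F(1.85)
                = 1 - 0.880865
                = 0.119135

So there's approximately a 11.9% chance that X exceeds 1.85.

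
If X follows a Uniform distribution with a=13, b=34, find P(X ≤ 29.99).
0.809048

We have X ~ Uniform(a=13, b=34).

The CDF gives us P(X ≤ k).

Using the CDF:
P(X ≤ 29.99) = 0.809048

This means there's approximately a 80.9% chance that X is at most 29.99.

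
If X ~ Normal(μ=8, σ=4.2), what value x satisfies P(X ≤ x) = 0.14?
3.4627

We have X ~ Normal(μ=8, σ=4.2).

We want to find x such that P(X ≤ x) = 0.14.

This is the 14th percentile, which means 14% of values fall below this point.

Using the inverse CDF (quantile function):
x = F⁻¹(0.14) = 3.4627

Verification: P(X ≤ 3.4627) = 0.14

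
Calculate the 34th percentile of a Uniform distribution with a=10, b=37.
19.1800

We have X ~ Uniform(a=10, b=37).

We want to find x such that P(X ≤ x) = 0.34.

This is the 34th percentile, which means 34% of values fall below this point.

Using the inverse CDF (quantile function):
x = F⁻¹(0.34) = 19.1800

Verification: P(X ≤ 19.1800) = 0.34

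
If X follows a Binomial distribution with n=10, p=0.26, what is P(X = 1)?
0.173005

We have X ~ Binomial(n=10, p=0.26).

For a Binomial distribution, the PMF gives us the probability of each outcome.

Using the PMF formula:
P(X = 1) = 0.173005

Rounded to 4 decimal places: 0.1730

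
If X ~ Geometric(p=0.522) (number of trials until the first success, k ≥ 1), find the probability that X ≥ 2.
0.478000

We have X ~ Geometric(p=0.522) (number of trials until the first success, k ≥ 1).

For discrete distributions, P(X ≥ 2) = 1 - P(X ≤ 1).

P(X ≤ 1) = 0.522000
P(X ≥ 2) = 1 - 0.522000 = 0.478000

So there's approximately a 47.8% chance that X is at least 2.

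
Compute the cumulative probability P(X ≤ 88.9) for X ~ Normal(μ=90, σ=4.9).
0.411188

We have X ~ Normal(μ=90, σ=4.9).

The CDF gives us P(X ≤ k).

Using the CDF:
P(X ≤ 88.9) = 0.411188

This means there's approximately a 41.1% chance that X is at most 88.9.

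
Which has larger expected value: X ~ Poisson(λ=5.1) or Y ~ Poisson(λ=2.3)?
X has larger mean (5.1000 > 2.3000)

Compute the expected value for each distribution:

X ~ Poisson(λ=5.1):
E[X] = 5.1000

Y ~ Poisson(λ=2.3):
E[Y] = 2.3000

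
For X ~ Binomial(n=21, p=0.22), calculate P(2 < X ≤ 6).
0.711965

We have X ~ Binomial(n=21, p=0.22).

To find P(2 < X ≤ 6), we use:
P(2 < X ≤ 6) = P(X ≤ 6) - P(X ≤ 2)
                 = F(6) - F(2)
                 = 0.840032 - 0.128066
                 = 0.711965

So there's approximately a 71.2% chance that X falls in this range.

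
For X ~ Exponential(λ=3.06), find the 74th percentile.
0.4402

We have X ~ Exponential(λ=3.06).

We want to find x such that P(X ≤ x) = 0.74.

This is the 74th percentile, which means 74% of values fall below this point.

Using the inverse CDF (quantile function):
x = F⁻¹(0.74) = 0.4402

Verification: P(X ≤ 0.4402) = 0.74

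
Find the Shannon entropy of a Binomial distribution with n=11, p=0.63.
1.8858 nats

We have X ~ Binomial(n=11, p=0.63).

The Shannon entropy measures the uncertainty or information content of the distribution.

For a Binomial distribution with n=11, p=0.63:
H(X) = 1.8858 nats

(In bits, this would be 2.7206 bits.)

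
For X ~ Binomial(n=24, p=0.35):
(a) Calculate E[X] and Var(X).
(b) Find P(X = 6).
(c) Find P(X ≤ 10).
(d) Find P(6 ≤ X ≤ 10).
(a) E[X] = 8.4000, Var(X) = 5.4600
(b) P(X = 6) = 0.106140
(c) P(X ≤ 10) = 0.816667
(d) P(6 ≤ X ≤ 10) = 0.712256

We have X ~ Binomial(n=24, p=0.35).

(a) Moments:
E[X] = 8.4000
Var(X) = 5.4600
σ = √Var(X) = 2.3367

(b) Point probability using PMF:
P(X = 6) = 0.106140

(c) Cumulative probability using CDF:
P(X ≤ 10) = F(10) = 0.816667

(d) Range probability:
P(6 ≤ X ≤ 10) = P(X ≤ 10) - P(X ≤ 5)
                   = F(10) - F(5)
                   = 0.816667 - 0.104411
                   = 0.712256

This means approximately 71.2% of outcomes fall in the interval [6, 10].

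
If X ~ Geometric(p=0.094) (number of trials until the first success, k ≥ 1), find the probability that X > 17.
0.186715

We have X ~ Geometric(p=0.094) (number of trials until the first success, k ≥ 1).

P(X > 17) = 1 - P(X ≤ 17)
                = 1 - F(17)
                = 1 - 0.813285
                = 0.186715

So there's approximately a 18.7% chance that X exceeds 17.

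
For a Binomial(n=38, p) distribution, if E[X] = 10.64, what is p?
p = 0.28

For a Binomial(n, p) distribution:
E[X] = n × p

Given n = 38 and E[X] = 10.64:
10.64 = 38 × p
p = 10.64 / 38 = 0.28

Verification: Binomial(38, 0.28) has E[X] = 10.64 ✓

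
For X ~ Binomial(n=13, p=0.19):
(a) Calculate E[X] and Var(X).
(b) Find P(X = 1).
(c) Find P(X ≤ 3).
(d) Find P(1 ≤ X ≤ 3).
(a) E[X] = 2.4700, Var(X) = 2.0007
(b) P(X = 1) = 0.197023
(c) P(X ≤ 3) = 0.777419
(d) P(1 ≤ X ≤ 3) = 0.712809

We have X ~ Binomial(n=13, p=0.19).

(a) Moments:
E[X] = 2.4700
Var(X) = 2.0007
σ = √Var(X) = 1.4145

(b) Point probability using PMF:
P(X = 1) = 0.197023

(c) Cumulative probability using CDF:
P(X ≤ 3) = F(3) = 0.777419

(d) Range probability:
P(1 ≤ X ≤ 3) = P(X ≤ 3) - P(X ≤ 0)
                   = F(3) - F(0)
                   = 0.777419 - 0.064611
                   = 0.712809

This means approximately 71.3% of outcomes fall in the interval [1, 3].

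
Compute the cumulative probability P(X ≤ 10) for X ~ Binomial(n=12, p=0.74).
0.859351

We have X ~ Binomial(n=12, p=0.74).

The CDF gives us P(X ≤ k).

Using the CDF:
P(X ≤ 10) = 0.859351

This means there's approximately a 85.9% chance that X is at most 10.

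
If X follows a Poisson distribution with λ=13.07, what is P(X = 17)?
0.056155

We have X ~ Poisson(λ=13.07).

For a Poisson distribution, the PMF gives us the probability of each outcome.

Using the PMF formula:
P(X = 17) = 0.056155

Rounded to 4 decimal places: 0.0562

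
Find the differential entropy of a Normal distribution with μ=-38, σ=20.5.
4.4394 nats

We have X ~ Normal(μ=-38, σ=20.5).

The differential entropy measures the uncertainty or information content of the distribution.

For a Normal distribution with μ=-38, σ=20.5:
h(X) = 4.4394 nats

(In bits, this would be 6.4046 bits.)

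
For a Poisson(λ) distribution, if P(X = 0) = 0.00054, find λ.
λ = 7.5239

For a Poisson(λ) distribution, the PMF at 0 is:
P(X = 0) = λ^0 e^(-λ) / 0! = e^(-λ)

Given P(X = 0) = 0.00054:
e^(-λ) = 0.00054
-λ = ln(0.00054)
λ = -ln(0.00054) = 7.5239

Verification: e^(-7.5239) = 0.00054 ✓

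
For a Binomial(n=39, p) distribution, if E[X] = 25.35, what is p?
p = 0.65

For a Binomial(n, p) distribution:
E[X] = n × p

Given n = 39 and E[X] = 25.35:
25.35 = 39 × p
p = 25.35 / 39 = 0.65

Verification: Binomial(39, 0.65) has E[X] = 25.35 ✓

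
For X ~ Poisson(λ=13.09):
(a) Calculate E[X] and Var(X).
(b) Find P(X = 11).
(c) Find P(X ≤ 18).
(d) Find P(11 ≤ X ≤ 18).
(a) E[X] = 13.0900, Var(X) = 13.0900
(b) P(X = 11) = 0.100061
(c) P(X ≤ 18) = 0.926532
(d) P(11 ≤ X ≤ 18) = 0.682498

We have X ~ Poisson(λ=13.09).

(a) Moments:
E[X] = 13.0900
Var(X) = 13.0900
σ = √Var(X) = 3.6180

(b) Point probability using PMF:
P(X = 11) = 0.100061

(c) Cumulative probability using CDF:
P(X ≤ 18) = F(18) = 0.926532

(d) Range probability:
P(11 ≤ X ≤ 18) = P(X ≤ 18) - P(X ≤ 10)
                   = F(18) - F(10)
                   = 0.926532 - 0.244034
                   = 0.682498

This means approximately 68.2% of outcomes fall in the interval [11, 18].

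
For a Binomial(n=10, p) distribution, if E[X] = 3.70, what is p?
p = 0.37

For a Binomial(n, p) distribution:
E[X] = n × p

Given n = 10 and E[X] = 3.70:
3.70 = 10 × p
p = 3.70 / 10 = 0.37

Verification: Binomial(10, 0.37) has E[X] = 3.70 ✓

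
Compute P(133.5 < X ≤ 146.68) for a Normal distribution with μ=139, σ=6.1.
0.712364

We have X ~ Normal(μ=139, σ=6.1).

To find P(133.5 < X ≤ 146.68), we use:
P(133.5 < X ≤ 146.68) = P(X ≤ 146.68) - P(X ≤ 133.5)
                 = F(146.68) - F(133.5)
                 = 0.895988 - 0.183624
                 = 0.712364

So there's approximately a 71.2% chance that X falls in this range.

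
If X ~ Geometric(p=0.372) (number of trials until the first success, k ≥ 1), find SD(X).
2.1303

We have X ~ Geometric(p=0.372) (number of trials until the first success, k ≥ 1).

For a Geometric distribution with p=0.372 (number of trials until the first success, k ≥ 1):
σ = √Var(X) = 2.1303

The standard deviation is the square root of the variance.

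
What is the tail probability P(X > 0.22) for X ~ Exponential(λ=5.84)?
0.276706

We have X ~ Exponential(λ=5.84).

P(X > 0.22) = 1 - P(X ≤ 0.22)
                = 1 - F(0.22)
                = 1 - 0.723294
                = 0.276706

So there's approximately a 27.7% chance that X exceeds 0.22.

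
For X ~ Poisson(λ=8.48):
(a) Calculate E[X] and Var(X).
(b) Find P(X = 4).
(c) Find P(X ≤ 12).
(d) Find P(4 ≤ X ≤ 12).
(a) E[X] = 8.4800, Var(X) = 8.4800
(b) P(X = 4) = 0.044725
(c) P(X ≤ 12) = 0.910286
(d) P(4 ≤ X ≤ 12) = 0.879758

We have X ~ Poisson(λ=8.48).

(a) Moments:
E[X] = 8.4800
Var(X) = 8.4800
σ = √Var(X) = 2.9120

(b) Point probability using PMF:
P(X = 4) = 0.044725

(c) Cumulative probability using CDF:
P(X ≤ 12) = F(12) = 0.910286

(d) Range probability:
P(4 ≤ X ≤ 12) = P(X ≤ 12) - P(X ≤ 3)
                   = F(12) - F(3)
                   = 0.910286 - 0.030528
                   = 0.879758

This means approximately 88.0% of outcomes fall in the interval [4, 12].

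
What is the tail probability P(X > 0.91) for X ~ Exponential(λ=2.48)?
0.104685

We have X ~ Exponential(λ=2.48).

P(X > 0.91) = 1 - P(X ≤ 0.91)
                = 1 - F(0.91)
                = 1 - 0.895315
                = 0.104685

So there's approximately a 10.5% chance that X exceeds 0.91.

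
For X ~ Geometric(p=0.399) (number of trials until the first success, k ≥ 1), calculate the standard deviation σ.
1.9430

We have X ~ Geometric(p=0.399) (number of trials until the first success, k ≥ 1).

For a Geometric distribution with p=0.399 (number of trials until the first success, k ≥ 1):
σ = √Var(X) = 1.9430

The standard deviation is the square root of the variance.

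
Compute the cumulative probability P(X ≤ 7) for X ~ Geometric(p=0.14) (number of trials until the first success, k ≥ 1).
0.652072

We have X ~ Geometric(p=0.14) (number of trials until the first success, k ≥ 1).

The CDF gives us P(X ≤ k).

Using the CDF:
P(X ≤ 7) = 0.652072

This means there's approximately a 65.2% chance that X is at most 7.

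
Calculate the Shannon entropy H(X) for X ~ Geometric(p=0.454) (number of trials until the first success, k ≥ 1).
1.5174 nats

We have X ~ Geometric(p=0.454) (number of trials until the first success, k ≥ 1).

The Shannon entropy measures the uncertainty or information content of the distribution.

For a Geometric distribution with p=0.454 (number of trials until the first success, k ≥ 1):
H(X) = 1.5174 nats

(In bits, this would be 2.1892 bits.)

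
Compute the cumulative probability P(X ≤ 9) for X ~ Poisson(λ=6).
0.916076

We have X ~ Poisson(λ=6).

The CDF gives us P(X ≤ k).

Using the CDF:
P(X ≤ 9) = 0.916076

This means there's approximately a 91.6% chance that X is at most 9.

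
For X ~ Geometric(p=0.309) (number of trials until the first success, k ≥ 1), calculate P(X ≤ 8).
0.948021

We have X ~ Geometric(p=0.309) (number of trials until the first success, k ≥ 1).

The CDF gives us P(X ≤ k).

Using the CDF:
P(X ≤ 8) = 0.948021

This means there's approximately a 94.8% chance that X is at most 8.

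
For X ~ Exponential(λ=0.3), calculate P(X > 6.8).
0.130029

We have X ~ Exponential(λ=0.3).

P(X > 6.8) = 1 - P(X ≤ 6.8)
                = 1 - F(6.8)
                = 1 - 0.869971
                = 0.130029

So there's approximately a 13.0% chance that X exceeds 6.8.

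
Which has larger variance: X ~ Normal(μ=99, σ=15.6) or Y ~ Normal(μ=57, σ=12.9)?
X has larger variance (243.3600 > 166.4100)

Compute the variance for each distribution:

X ~ Normal(μ=99, σ=15.6):
Var(X) = 243.3600

Y ~ Normal(μ=57, σ=12.9):
Var(Y) = 166.4100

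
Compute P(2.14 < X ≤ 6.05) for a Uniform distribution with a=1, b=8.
0.558571

We have X ~ Uniform(a=1, b=8).

To find P(2.14 < X ≤ 6.05), we use:
P(2.14 < X ≤ 6.05) = P(X ≤ 6.05) - P(X ≤ 2.14)
                 = F(6.05) - F(2.14)
                 = 0.721429 - 0.162857
                 = 0.558571

So there's approximately a 55.9% chance that X falls in this range.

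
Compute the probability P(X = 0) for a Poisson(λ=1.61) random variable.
0.199888

We have X ~ Poisson(λ=1.61).

For a Poisson distribution, the PMF gives us the probability of each outcome.

Using the PMF formula:
P(X = 0) = 0.199888

Rounded to 4 decimal places: 0.1999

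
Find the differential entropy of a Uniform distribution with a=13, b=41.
3.3322 nats

We have X ~ Uniform(a=13, b=41).

The differential entropy measures the uncertainty or information content of the distribution.

For a Uniform distribution with a=13, b=41:
h(X) = 3.3322 nats

(In bits, this would be 4.8074 bits.)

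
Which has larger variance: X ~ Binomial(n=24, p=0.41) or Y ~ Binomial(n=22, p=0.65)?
X has larger variance (5.8056 > 5.0050)

Compute the variance for each distribution:

X ~ Binomial(n=24, p=0.41):
Var(X) = 5.8056

Y ~ Binomial(n=22, p=0.65):
Var(Y) = 5.0050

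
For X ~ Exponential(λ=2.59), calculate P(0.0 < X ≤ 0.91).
0.905287

We have X ~ Exponential(λ=2.59).

To find P(0.0 < X ≤ 0.91), we use:
P(0.0 < X ≤ 0.91) = P(X ≤ 0.91) - P(X ≤ 0.0)
                 = F(0.91) - F(0.0)
                 = 0.905287 - 0.000000
                 = 0.905287

So there's approximately a 90.5% chance that X falls in this range.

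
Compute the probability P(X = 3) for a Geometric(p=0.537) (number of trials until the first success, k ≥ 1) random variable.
0.115116

We have X ~ Geometric(p=0.537) (number of trials until the first success, k ≥ 1).

For a Geometric distribution, the PMF gives us the probability of each outcome.

Using the PMF formula:
P(X = 3) = 0.115116

Rounded to 4 decimal places: 0.1151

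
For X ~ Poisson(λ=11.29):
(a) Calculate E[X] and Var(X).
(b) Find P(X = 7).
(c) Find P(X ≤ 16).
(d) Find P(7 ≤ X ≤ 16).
(a) E[X] = 11.2900, Var(X) = 11.2900
(b) P(X = 7) = 0.057975
(c) P(X ≤ 16) = 0.932727
(d) P(7 ≤ X ≤ 16) = 0.865271

We have X ~ Poisson(λ=11.29).

(a) Moments:
E[X] = 11.2900
Var(X) = 11.2900
σ = √Var(X) = 3.3601

(b) Point probability using PMF:
P(X = 7) = 0.057975

(c) Cumulative probability using CDF:
P(X ≤ 16) = F(16) = 0.932727

(d) Range probability:
P(7 ≤ X ≤ 16) = P(X ≤ 16) - P(X ≤ 6)
                   = F(16) - F(6)
                   = 0.932727 - 0.067456
                   = 0.865271

This means approximately 86.5% of outcomes fall in the interval [7, 16].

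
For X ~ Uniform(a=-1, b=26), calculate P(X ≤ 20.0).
0.777778

We have X ~ Uniform(a=-1, b=26).

The CDF gives us P(X ≤ k).

Using the CDF:
P(X ≤ 20.0) = 0.777778

This means there's approximately a 77.8% chance that X is at most 20.0.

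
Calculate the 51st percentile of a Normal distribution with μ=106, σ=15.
106.3760

We have X ~ Normal(μ=106, σ=15).

We want to find x such that P(X ≤ x) = 0.51.

This is the 51st percentile, which means 51% of values fall below this point.

Using the inverse CDF (quantile function):
x = F⁻¹(0.51) = 106.3760

Verification: P(X ≤ 106.3760) = 0.51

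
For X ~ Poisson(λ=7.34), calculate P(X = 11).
0.054173

We have X ~ Poisson(λ=7.34).

For a Poisson distribution, the PMF gives us the probability of each outcome.

Using the PMF formula:
P(X = 11) = 0.054173

Rounded to 4 decimal places: 0.0542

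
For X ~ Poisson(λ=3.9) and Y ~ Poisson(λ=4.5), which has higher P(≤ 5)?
X has higher probability (P(X ≤ 5) = 0.8006 > P(Y ≤ 5) = 0.7029)

Compute P(≤ 5) for each distribution:

X ~ Poisson(λ=3.9):
P(X ≤ 5) = 0.8006

Y ~ Poisson(λ=4.5):
P(Y ≤ 5) = 0.7029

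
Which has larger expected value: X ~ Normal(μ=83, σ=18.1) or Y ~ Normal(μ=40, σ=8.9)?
X has larger mean (83.0000 > 40.0000)

Compute the expected value for each distribution:

X ~ Normal(μ=83, σ=18.1):
E[X] = 83.0000

Y ~ Normal(μ=40, σ=8.9):
E[Y] = 40.0000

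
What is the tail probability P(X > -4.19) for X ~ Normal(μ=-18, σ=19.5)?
0.239409

We have X ~ Normal(μ=-18, σ=19.5).

P(X > -4.19) = 1 - P(X ≤ -4.19)
                = 1 - F(-4.19)
                = 1 - 0.760591
                = 0.239409

So there's approximately a 23.9% chance that X exceeds -4.19.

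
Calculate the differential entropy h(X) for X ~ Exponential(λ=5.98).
-0.7884 nats

We have X ~ Exponential(λ=5.98).

The differential entropy measures the uncertainty or information content of the distribution.

For an Exponential distribution with λ=5.98:
h(X) = -0.7884 nats

(In bits, this would be -1.1375 bits.)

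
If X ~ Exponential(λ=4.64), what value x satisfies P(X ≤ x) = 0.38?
0.1030

We have X ~ Exponential(λ=4.64).

We want to find x such that P(X ≤ x) = 0.38.

This is the 38th percentile, which means 38% of values fall below this point.

Using the inverse CDF (quantile function):
x = F⁻¹(0.38) = 0.1030

Verification: P(X ≤ 0.1030) = 0.38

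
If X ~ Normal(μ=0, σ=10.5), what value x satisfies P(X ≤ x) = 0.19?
-9.2179

We have X ~ Normal(μ=0, σ=10.5).

We want to find x such that P(X ≤ x) = 0.19.

This is the 19th percentile, which means 19% of values fall below this point.

Using the inverse CDF (quantile function):
x = F⁻¹(0.19) = -9.2179

Verification: P(X ≤ -9.2179) = 0.19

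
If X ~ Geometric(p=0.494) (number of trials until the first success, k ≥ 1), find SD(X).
1.4400

We have X ~ Geometric(p=0.494) (number of trials until the first success, k ≥ 1).

For a Geometric distribution with p=0.494 (number of trials until the first success, k ≥ 1):
σ = √Var(X) = 1.4400

The standard deviation is the square root of the variance.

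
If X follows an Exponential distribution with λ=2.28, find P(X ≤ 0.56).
0.721072

We have X ~ Exponential(λ=2.28).

The CDF gives us P(X ≤ k).

Using the CDF:
P(X ≤ 0.56) = 0.721072

This means there's approximately a 72.1% chance that X is at most 0.56.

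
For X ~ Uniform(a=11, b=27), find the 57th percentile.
20.1200

We have X ~ Uniform(a=11, b=27).

We want to find x such that P(X ≤ x) = 0.57.

This is the 57th percentile, which means 57% of values fall below this point.

Using the inverse CDF (quantile function):
x = F⁻¹(0.57) = 20.1200

Verification: P(X ≤ 20.1200) = 0.57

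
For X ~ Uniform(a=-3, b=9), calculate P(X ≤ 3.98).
0.581667

We have X ~ Uniform(a=-3, b=9).

The CDF gives us P(X ≤ k).

Using the CDF:
P(X ≤ 3.98) = 0.581667

This means there's approximately a 58.2% chance that X is at most 3.98.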